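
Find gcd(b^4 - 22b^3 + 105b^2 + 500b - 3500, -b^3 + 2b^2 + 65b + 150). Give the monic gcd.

b^2 - 5b - 50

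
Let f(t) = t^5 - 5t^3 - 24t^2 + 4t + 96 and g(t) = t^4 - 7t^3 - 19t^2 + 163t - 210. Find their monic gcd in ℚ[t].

t^2 - 5t + 6

Euclidean algorithm in ℚ[t]:
  t^5 - 5t^3 - 24t^2 + 4t + 96 = (t + 7)(t^4 - 7t^3 - 19t^2 + 163t - 210) + (63t^3 - 54t^2 - 927t + 1566)
  t^4 - 7t^3 - 19t^2 + 163t - 210 = ((1/63)t - 43/441)(63t^3 - 54t^2 - 927t + 1566) + (-(468/49)t^2 + (2340/49)t - 2808/49)
  63t^3 - 54t^2 - 927t + 1566 = (-(343/52)t - 1421/52)(-(468/49)t^2 + (2340/49)t - 2808/49) + (0)
Last nonzero remainder: -(468/49)t^2 + (2340/49)t - 2808/49. Dividing through by -468/49 gives the monic gcd t^2 - 5t + 6.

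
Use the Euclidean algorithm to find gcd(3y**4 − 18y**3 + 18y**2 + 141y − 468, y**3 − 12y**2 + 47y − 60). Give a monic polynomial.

y − 4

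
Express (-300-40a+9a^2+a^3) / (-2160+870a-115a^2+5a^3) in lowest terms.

Repeated division with remainder:
  a^3+9a^2-40a-300 = (1/5)(5a^3-115a^2+870a-2160) + (32a^2-214a+132)
  5a^3-115a^2+870a-2160 = ((5/32)a-1305/512)(32a^2-214a+132) + ((77805/256)a-233415/128)
  32a^2-214a+132 = ((8192/77805)a-5632/77805)((77805/256)a-233415/128) + (0)
Last nonzero remainder: (77805/256)a-233415/128. Dividing through by 77805/256 gives the monic gcd a-6.
Cancel a-6 from numerator and denominator to get the reduced form.

(50+15a+a^2)/(360-85a+5a^2)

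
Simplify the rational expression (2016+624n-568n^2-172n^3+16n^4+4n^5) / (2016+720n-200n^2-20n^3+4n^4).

(-42+n+8n^2+n^3)/(-42-n+n^2)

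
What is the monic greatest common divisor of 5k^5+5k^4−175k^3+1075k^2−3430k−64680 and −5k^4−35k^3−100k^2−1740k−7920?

k^3+k^2+14k+264

Apply the Euclidean algorithm:
  5k^5+5k^4−175k^3+1075k^2−3430k−64680 = (−k+6)(−5k^4−35k^3−100k^2−1740k−7920) + (−65k^3−65k^2−910k−17160)
  −5k^4−35k^3−100k^2−1740k−7920 = ((1/13)k+6/13)(−65k^3−65k^2−910k−17160) + (0)
Last nonzero remainder: −65k^3−65k^2−910k−17160. Dividing through by −65 gives the monic gcd k^3+k^2+14k+264.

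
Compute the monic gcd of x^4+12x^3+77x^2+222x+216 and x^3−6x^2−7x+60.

x+3

Euclidean algorithm in ℚ[x]:
  x^4+12x^3+77x^2+222x+216 = (x+18)(x^3−6x^2−7x+60) + (192x^2+288x−864)
  x^3−6x^2−7x+60 = ((1/192)x−5/128)(192x^2+288x−864) + ((35/4)x+105/4)
  192x^2+288x−864 = ((768/35)x−1152/35)((35/4)x+105/4) + (0)
Last nonzero remainder: (35/4)x+105/4. Dividing through by 35/4 gives the monic gcd x+3.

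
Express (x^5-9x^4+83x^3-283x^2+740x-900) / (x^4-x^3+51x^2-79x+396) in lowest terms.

Repeated division with remainder:
  x^5-9x^4+83x^3-283x^2+740x-900 = (x-8)(x^4-x^3+51x^2-79x+396) + (24x^3+204x^2-288x+2268)
  x^4-x^3+51x^2-79x+396 = ((1/24)x-19/48)(24x^3+204x^2-288x+2268) + ((575/4)x^2-(575/2)x+5175/4)
  24x^3+204x^2-288x+2268 = ((96/575)x+1008/575)((575/4)x^2-(575/2)x+5175/4) + (0)
Last nonzero remainder: (575/4)x^2-(575/2)x+5175/4. Dividing through by 575/4 gives the monic gcd x^2-2x+9.
Cancel x^2-2x+9 from numerator and denominator to get the reduced form.

(x^3-7x^2+60x-100)/(x^2+x+44)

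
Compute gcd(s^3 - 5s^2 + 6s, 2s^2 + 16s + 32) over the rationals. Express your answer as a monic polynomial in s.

1

Euclidean algorithm in ℚ[s]:
  s^3 - 5s^2 + 6s = ((1/2)s - 13/2)(2s^2 + 16s + 32) + (94s + 208)
  2s^2 + 16s + 32 = ((1/47)s + 272/2209)(94s + 208) + (14112/2209)
  94s + 208 = ((103823/7056)s + 28717/882)(14112/2209) + (0)
The last nonzero remainder is the constant 14112/2209, so the polynomials are coprime and gcd = 1.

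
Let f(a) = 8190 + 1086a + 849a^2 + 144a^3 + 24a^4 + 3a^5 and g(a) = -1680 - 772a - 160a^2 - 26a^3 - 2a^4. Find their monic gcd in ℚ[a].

210 + 44a + 9a^2 + a^3

Apply the Euclidean algorithm:
  3a^5 + 24a^4 + 144a^3 + 849a^2 + 1086a + 8190 = (-(3/2)a + 15/2)(-2a^4 - 26a^3 - 160a^2 - 772a - 1680) + (99a^3 + 891a^2 + 4356a + 20790)
  -2a^4 - 26a^3 - 160a^2 - 772a - 1680 = (-(2/99)a - 8/99)(99a^3 + 891a^2 + 4356a + 20790) + (0)
Last nonzero remainder: 99a^3 + 891a^2 + 4356a + 20790. Dividing through by 99 gives the monic gcd a^3 + 9a^2 + 44a + 210.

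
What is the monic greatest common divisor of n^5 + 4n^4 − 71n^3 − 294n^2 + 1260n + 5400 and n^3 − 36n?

Euclidean algorithm in ℚ[n]:
  n^5 + 4n^4 − 71n^3 − 294n^2 + 1260n + 5400 = (n^2 + 4n − 35)(n^3 − 36n) + (−150n^2 + 5400)
  n^3 − 36n = (−(1/150)n)(−150n^2 + 5400) + (0)
Last nonzero remainder: −150n^2 + 5400. Dividing through by −150 gives the monic gcd n^2 − 36.

n^2 − 36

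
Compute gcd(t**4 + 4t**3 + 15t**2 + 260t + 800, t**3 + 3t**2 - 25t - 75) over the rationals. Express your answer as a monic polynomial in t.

Euclidean algorithm in ℚ[t]:
  t**4 + 4t**3 + 15t**2 + 260t + 800 = (t + 1)(t**3 + 3t**2 - 25t - 75) + (37t**2 + 360t + 875)
  t**3 + 3t**2 - 25t - 75 = ((1/37)t - 249/1369)(37t**2 + 360t + 875) + ((23040/1369)t + 115200/1369)
  37t**2 + 360t + 875 = ((50653/23040)t + 47915/4608)((23040/1369)t + 115200/1369) + (0)
Last nonzero remainder: (23040/1369)t + 115200/1369. Dividing through by 23040/1369 gives the monic gcd t + 5.

t + 5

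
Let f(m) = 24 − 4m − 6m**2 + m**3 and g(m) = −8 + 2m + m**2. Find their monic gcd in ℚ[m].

−2 + m

Euclidean algorithm in ℚ[m]:
  m**3 − 6m**2 − 4m + 24 = (m − 8)(m**2 + 2m − 8) + (20m − 40)
  m**2 + 2m − 8 = ((1/20)m + 1/5)(20m − 40) + (0)
Last nonzero remainder: 20m − 40. Dividing through by 20 gives the monic gcd m − 2.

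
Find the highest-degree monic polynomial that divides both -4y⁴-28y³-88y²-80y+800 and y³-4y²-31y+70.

Apply the Euclidean algorithm:
  -4y⁴-28y³-88y²-80y+800 = (-4y-44)(y³-4y²-31y+70) + (-388y²-1164y+3880)
  y³-4y²-31y+70 = (-(1/388)y+7/388)(-388y²-1164y+3880) + (0)
Last nonzero remainder: -388y²-1164y+3880. Dividing through by -388 gives the monic gcd y²+3y-10.

y²+3y-10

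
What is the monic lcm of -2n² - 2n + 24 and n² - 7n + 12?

Repeated division with remainder:
  -2n² - 2n + 24 = (-2)(n² - 7n + 12) + (-16n + 48)
  n² - 7n + 12 = (-(1/16)n + 1/4)(-16n + 48) + (0)
Last nonzero remainder: -16n + 48. Dividing through by -16 gives the monic gcd n - 3.
Then lcm(f, g) = f·g / gcd(f, g); expanding and making the result monic gives the answer.

n³ - 3n² - 16n + 48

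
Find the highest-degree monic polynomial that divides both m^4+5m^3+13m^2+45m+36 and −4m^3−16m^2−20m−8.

m+1

Apply the Euclidean algorithm:
  m^4+5m^3+13m^2+45m+36 = (−(1/4)m−1/4)(−4m^3−16m^2−20m−8) + (4m^2+38m+34)
  −4m^3−16m^2−20m−8 = (−m+11/2)(4m^2+38m+34) + (−195m−195)
  4m^2+38m+34 = (−(4/195)m−34/195)(−195m−195) + (0)
Last nonzero remainder: −195m−195. Dividing through by −195 gives the monic gcd m+1.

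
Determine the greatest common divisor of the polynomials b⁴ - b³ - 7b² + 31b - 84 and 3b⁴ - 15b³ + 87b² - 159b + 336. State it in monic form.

Repeated division with remainder:
  b⁴ - b³ - 7b² + 31b - 84 = (1/3)(3b⁴ - 15b³ + 87b² - 159b + 336) + (4b³ - 36b² + 84b - 196)
  3b⁴ - 15b³ + 87b² - 159b + 336 = ((3/4)b + 3)(4b³ - 36b² + 84b - 196) + (132b² - 264b + 924)
  4b³ - 36b² + 84b - 196 = ((1/33)b - 7/33)(132b² - 264b + 924) + (0)
Last nonzero remainder: 132b² - 264b + 924. Dividing through by 132 gives the monic gcd b² - 2b + 7.

b² - 2b + 7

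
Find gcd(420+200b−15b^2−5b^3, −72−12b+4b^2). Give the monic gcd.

−6+b

Apply the Euclidean algorithm:
  −5b^3−15b^2+200b+420 = (−(5/4)b−15/2)(4b^2−12b−72) + (20b−120)
  4b^2−12b−72 = ((1/5)b+3/5)(20b−120) + (0)
Last nonzero remainder: 20b−120. Dividing through by 20 gives the monic gcd b−6.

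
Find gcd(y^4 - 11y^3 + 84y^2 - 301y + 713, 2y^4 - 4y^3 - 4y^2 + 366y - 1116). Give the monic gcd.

y^2 - 5y + 31

Euclidean algorithm in ℚ[y]:
  y^4 - 11y^3 + 84y^2 - 301y + 713 = (1/2)(2y^4 - 4y^3 - 4y^2 + 366y - 1116) + (-9y^3 + 86y^2 - 484y + 1271)
  2y^4 - 4y^3 - 4y^2 + 366y - 1116 = (-(2/9)y - 136/81)(-9y^3 + 86y^2 - 484y + 1271) + ((2660/81)y^2 - (13300/81)y + 82460/81)
  -9y^3 + 86y^2 - 484y + 1271 = (-(729/2660)y + 3321/2660)((2660/81)y^2 - (13300/81)y + 82460/81) + (0)
Last nonzero remainder: (2660/81)y^2 - (13300/81)y + 82460/81. Dividing through by 2660/81 gives the monic gcd y^2 - 5y + 31.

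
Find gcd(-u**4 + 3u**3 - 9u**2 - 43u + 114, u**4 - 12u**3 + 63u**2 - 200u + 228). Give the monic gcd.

u**3 - 6u**2 + 27u - 38

By polynomial division,
  -u**4 + 3u**3 - 9u**2 - 43u + 114 = (-1)(u**4 - 12u**3 + 63u**2 - 200u + 228) + (-9u**3 + 54u**2 - 243u + 342)
  u**4 - 12u**3 + 63u**2 - 200u + 228 = (-(1/9)u + 2/3)(-9u**3 + 54u**2 - 243u + 342) + (0)
Last nonzero remainder: -9u**3 + 54u**2 - 243u + 342. Dividing through by -9 gives the monic gcd u**3 - 6u**2 + 27u - 38.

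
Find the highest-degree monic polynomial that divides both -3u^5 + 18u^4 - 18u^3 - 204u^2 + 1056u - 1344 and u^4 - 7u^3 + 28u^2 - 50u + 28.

Repeated division with remainder:
  -3u^5 + 18u^4 - 18u^3 - 204u^2 + 1056u - 1344 = (-3u - 3)(u^4 - 7u^3 + 28u^2 - 50u + 28) + (45u^3 - 270u^2 + 990u - 1260)
  u^4 - 7u^3 + 28u^2 - 50u + 28 = ((1/45)u - 1/45)(45u^3 - 270u^2 + 990u - 1260) + (0)
Last nonzero remainder: 45u^3 - 270u^2 + 990u - 1260. Dividing through by 45 gives the monic gcd u^3 - 6u^2 + 22u - 28.

u^3 - 6u^2 + 22u - 28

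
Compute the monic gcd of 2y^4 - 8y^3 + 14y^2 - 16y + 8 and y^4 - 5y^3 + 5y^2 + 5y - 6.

Apply the Euclidean algorithm:
  2y^4 - 8y^3 + 14y^2 - 16y + 8 = (2)(y^4 - 5y^3 + 5y^2 + 5y - 6) + (2y^3 + 4y^2 - 26y + 20)
  y^4 - 5y^3 + 5y^2 + 5y - 6 = ((1/2)y - 7/2)(2y^3 + 4y^2 - 26y + 20) + (32y^2 - 96y + 64)
  2y^3 + 4y^2 - 26y + 20 = ((1/16)y + 5/16)(32y^2 - 96y + 64) + (0)
Last nonzero remainder: 32y^2 - 96y + 64. Dividing through by 32 gives the monic gcd y^2 - 3y + 2.

y^2 - 3y + 2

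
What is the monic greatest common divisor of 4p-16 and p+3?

1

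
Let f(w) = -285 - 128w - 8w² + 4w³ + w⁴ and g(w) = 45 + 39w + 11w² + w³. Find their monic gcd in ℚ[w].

3 + w

By polynomial division,
  w⁴ + 4w³ - 8w² - 128w - 285 = (w - 7)(w³ + 11w² + 39w + 45) + (30w² + 100w + 30)
  w³ + 11w² + 39w + 45 = ((1/30)w + 23/90)(30w² + 100w + 30) + ((112/9)w + 112/3)
  30w² + 100w + 30 = ((135/56)w + 45/56)((112/9)w + 112/3) + (0)
Last nonzero remainder: (112/9)w + 112/3. Dividing through by 112/9 gives the monic gcd w + 3.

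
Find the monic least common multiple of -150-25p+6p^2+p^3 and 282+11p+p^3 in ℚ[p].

Repeated division with remainder:
  p^3+6p^2-25p-150 = (p^3+11p+282) + (6p^2-36p-432)
  p^3+11p+282 = ((1/6)p+1)(6p^2-36p-432) + (119p+714)
  6p^2-36p-432 = ((6/119)p-72/119)(119p+714) + (0)
Last nonzero remainder: 119p+714. Dividing through by 119 gives the monic gcd p+6.
Then lcm(f, g) = f·g / gcd(f, g); expanding and making the result monic gives the answer.

-7050-275p+282p^2-14p^3+p^5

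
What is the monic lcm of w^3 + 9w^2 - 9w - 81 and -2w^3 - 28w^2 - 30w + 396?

Repeated division with remainder:
  w^3 + 9w^2 - 9w - 81 = (-1/2)(-2w^3 - 28w^2 - 30w + 396) + (-5w^2 - 24w + 117)
  -2w^3 - 28w^2 - 30w + 396 = ((2/5)w + 92/25)(-5w^2 - 24w + 117) + ((288/25)w - 864/25)
  -5w^2 - 24w + 117 = (-(125/288)w - 325/96)((288/25)w - 864/25) + (0)
Last nonzero remainder: (288/25)w - 864/25. Dividing through by 288/25 gives the monic gcd w - 3.
Then lcm(f, g) = f·g / gcd(f, g); expanding and making the result monic gives the answer.

w^5 + 26w^4 + 210w^3 + 360w^2 - 1971w - 5346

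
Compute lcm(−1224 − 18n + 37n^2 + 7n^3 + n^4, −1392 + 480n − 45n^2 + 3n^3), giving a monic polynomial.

By polynomial division,
  n^4 + 7n^3 + 37n^2 − 18n − 1224 = ((1/3)n + 22/3)(3n^3 − 45n^2 + 480n − 1392) + (207n^2 − 3074n + 8984)
  3n^3 − 45n^2 + 480n − 1392 = ((1/69)n − 31/14283)(207n^2 − 3074n + 8984) + ((4900858/14283)n − 19603432/14283)
  207n^2 − 3074n + 8984 = ((2956581/4900858)n − 16039809/2450429)((4900858/14283)n − 19603432/14283) + (0)
Last nonzero remainder: (4900858/14283)n − 19603432/14283. Dividing through by 4900858/14283 gives the monic gcd n − 4.
Then lcm(f, g) = f·g / gcd(f, g); expanding and making the result monic gives the answer.

−141984 + 11376n + 3266n^2 + 387n^3 + 76n^4 − 4n^5 + n^6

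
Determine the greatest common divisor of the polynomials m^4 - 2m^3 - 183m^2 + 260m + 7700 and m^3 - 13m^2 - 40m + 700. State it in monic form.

Repeated division with remainder:
  m^4 - 2m^3 - 183m^2 + 260m + 7700 = (m + 11)(m^3 - 13m^2 - 40m + 700) + (0)
The last nonzero remainder m^3 - 13m^2 - 40m + 700 is already monic.

m^3 - 13m^2 - 40m + 700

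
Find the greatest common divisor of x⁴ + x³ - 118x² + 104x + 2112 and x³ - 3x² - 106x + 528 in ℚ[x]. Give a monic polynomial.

x³ - 3x² - 106x + 528

Apply the Euclidean algorithm:
  x⁴ + x³ - 118x² + 104x + 2112 = (x + 4)(x³ - 3x² - 106x + 528) + (0)
The last nonzero remainder x³ - 3x² - 106x + 528 is already monic.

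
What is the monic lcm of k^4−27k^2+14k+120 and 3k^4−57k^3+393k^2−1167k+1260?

k^6−12k^5+8k^4+338k^3−993k^2−950k+4200

Repeated division with remainder:
  k^4−27k^2+14k+120 = (1/3)(3k^4−57k^3+393k^2−1167k+1260) + (19k^3−158k^2+403k−300)
  3k^4−57k^3+393k^2−1167k+1260 = ((3/19)k−609/361)(19k^3−158k^2+403k−300) + ((22680/361)k^2−(158760/361)k+272160/361)
  19k^3−158k^2+403k−300 = ((6859/22680)k−1805/4536)((22680/361)k^2−(158760/361)k+272160/361) + (0)
Last nonzero remainder: (22680/361)k^2−(158760/361)k+272160/361. Dividing through by 22680/361 gives the monic gcd k^2−7k+12.
Then lcm(f, g) = f·g / gcd(f, g); expanding and making the result monic gives the answer.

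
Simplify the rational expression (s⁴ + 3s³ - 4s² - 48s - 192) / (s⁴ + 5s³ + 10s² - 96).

(s - 4)/(s - 2)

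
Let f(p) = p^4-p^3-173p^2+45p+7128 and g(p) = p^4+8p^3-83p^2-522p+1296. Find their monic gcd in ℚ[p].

By polynomial division,
  p^4-p^3-173p^2+45p+7128 = (p^4+8p^3-83p^2-522p+1296) + (-9p^3-90p^2+567p+5832)
  p^4+8p^3-83p^2-522p+1296 = (-(1/9)p+2/9)(-9p^3-90p^2+567p+5832) + (0)
Last nonzero remainder: -9p^3-90p^2+567p+5832. Dividing through by -9 gives the monic gcd p^3+10p^2-63p-648.

p^3+10p^2-63p-648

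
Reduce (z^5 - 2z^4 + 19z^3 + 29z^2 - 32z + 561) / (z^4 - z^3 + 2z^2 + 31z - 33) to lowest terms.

Apply the Euclidean algorithm:
  z^5 - 2z^4 + 19z^3 + 29z^2 - 32z + 561 = (z - 1)(z^4 - z^3 + 2z^2 + 31z - 33) + (16z^3 + 32z + 528)
  z^4 - z^3 + 2z^2 + 31z - 33 = ((1/16)z - 1/16)(16z^3 + 32z + 528) + (0)
Last nonzero remainder: 16z^3 + 32z + 528. Dividing through by 16 gives the monic gcd z^3 + 2z + 33.
Cancel z^3 + 2z + 33 from numerator and denominator to get the reduced form.

(z^2 - 2z + 17)/(z - 1)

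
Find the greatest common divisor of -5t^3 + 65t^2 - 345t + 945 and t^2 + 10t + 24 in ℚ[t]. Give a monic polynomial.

Euclidean algorithm in ℚ[t]:
  -5t^3 + 65t^2 - 345t + 945 = (-5t + 115)(t^2 + 10t + 24) + (-1375t - 1815)
  t^2 + 10t + 24 = (-(1/1375)t - 217/34375)(-1375t - 1815) + (7839/625)
  -1375t - 1815 = (-(859375/7839)t - 378125/2613)(7839/625) + (0)
The last nonzero remainder is the constant 7839/625, so the polynomials are coprime and gcd = 1.

1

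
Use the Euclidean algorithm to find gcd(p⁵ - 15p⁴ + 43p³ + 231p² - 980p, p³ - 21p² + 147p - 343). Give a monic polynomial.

Apply the Euclidean algorithm:
  p⁵ - 15p⁴ + 43p³ + 231p² - 980p = (p² + 6p + 22)(p³ - 21p² + 147p - 343) + (154p² - 2156p + 7546)
  p³ - 21p² + 147p - 343 = ((1/154)p - 1/22)(154p² - 2156p + 7546) + (0)
Last nonzero remainder: 154p² - 2156p + 7546. Dividing through by 154 gives the monic gcd p² - 14p + 49.

p² - 14p + 49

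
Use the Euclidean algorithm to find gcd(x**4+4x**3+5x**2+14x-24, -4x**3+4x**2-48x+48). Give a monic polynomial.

By polynomial division,
  x**4+4x**3+5x**2+14x-24 = (-(1/4)x-5/4)(-4x**3+4x**2-48x+48) + (-2x**2-34x+36)
  -4x**3+4x**2-48x+48 = (2x-36)(-2x**2-34x+36) + (-1344x+1344)
  -2x**2-34x+36 = ((1/672)x+3/112)(-1344x+1344) + (0)
Last nonzero remainder: -1344x+1344. Dividing through by -1344 gives the monic gcd x-1.

x-1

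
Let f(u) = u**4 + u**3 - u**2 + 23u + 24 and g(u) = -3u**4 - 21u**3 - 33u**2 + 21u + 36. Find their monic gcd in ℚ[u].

u**2 + 4u + 3

Apply the Euclidean algorithm:
  u**4 + u**3 - u**2 + 23u + 24 = (-1/3)(-3u**4 - 21u**3 - 33u**2 + 21u + 36) + (-6u**3 - 12u**2 + 30u + 36)
  -3u**4 - 21u**3 - 33u**2 + 21u + 36 = ((1/2)u + 5/2)(-6u**3 - 12u**2 + 30u + 36) + (-18u**2 - 72u - 54)
  -6u**3 - 12u**2 + 30u + 36 = ((1/3)u - 2/3)(-18u**2 - 72u - 54) + (0)
Last nonzero remainder: -18u**2 - 72u - 54. Dividing through by -18 gives the monic gcd u**2 + 4u + 3.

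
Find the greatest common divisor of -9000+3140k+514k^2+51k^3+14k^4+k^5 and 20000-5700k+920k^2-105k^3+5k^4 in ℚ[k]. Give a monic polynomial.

50-3k+k^2

By polynomial division,
  k^5+14k^4+51k^3+514k^2+3140k-9000 = ((1/5)k+7)(5k^4-105k^3+920k^2-5700k+20000) + (602k^3-4786k^2+39040k-149000)
  5k^4-105k^3+920k^2-5700k+20000 = ((5/602)k-9820/90601)(602k^3-4786k^2+39040k-149000) + ((6976800/90601)k^2-(20930400/90601)k+348840000/90601)
  602k^3-4786k^2+39040k-149000 = ((27270901/3488400)k-13499549/348840)((6976800/90601)k^2-(20930400/90601)k+348840000/90601) + (0)
Last nonzero remainder: (6976800/90601)k^2-(20930400/90601)k+348840000/90601. Dividing through by 6976800/90601 gives the monic gcd k^2-3k+50.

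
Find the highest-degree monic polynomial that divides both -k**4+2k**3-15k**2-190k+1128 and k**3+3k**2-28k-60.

Euclidean algorithm in ℚ[k]:
  -k**4+2k**3-15k**2-190k+1128 = (-k+5)(k**3+3k**2-28k-60) + (-58k**2-110k+1428)
  k**3+3k**2-28k-60 = (-(1/58)k-16/841)(-58k**2-110k+1428) + (-(4602/841)k-27612/841)
  -58k**2-110k+1428 = ((24389/2301)k-100079/2301)(-(4602/841)k-27612/841) + (0)
Last nonzero remainder: -(4602/841)k-27612/841. Dividing through by -4602/841 gives the monic gcd k+6.

k+6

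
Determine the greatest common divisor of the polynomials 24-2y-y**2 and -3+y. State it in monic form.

By polynomial division,
  -y**2-2y+24 = (-y-5)(y-3) + (9)
  y-3 = ((1/9)y-1/3)(9) + (0)
The last nonzero remainder is the constant 9, so the polynomials are coprime and gcd = 1.

1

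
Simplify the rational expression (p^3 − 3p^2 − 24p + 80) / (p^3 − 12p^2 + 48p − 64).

Repeated division with remainder:
  p^3 − 3p^2 − 24p + 80 = (p^3 − 12p^2 + 48p − 64) + (9p^2 − 72p + 144)
  p^3 − 12p^2 + 48p − 64 = ((1/9)p − 4/9)(9p^2 − 72p + 144) + (0)
Last nonzero remainder: 9p^2 − 72p + 144. Dividing through by 9 gives the monic gcd p^2 − 8p + 16.
Cancel p^2 − 8p + 16 from numerator and denominator to get the reduced form.

(p + 5)/(p − 4)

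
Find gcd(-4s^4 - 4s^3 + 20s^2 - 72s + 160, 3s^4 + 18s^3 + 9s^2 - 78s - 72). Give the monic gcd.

By polynomial division,
  -4s^4 - 4s^3 + 20s^2 - 72s + 160 = (-4/3)(3s^4 + 18s^3 + 9s^2 - 78s - 72) + (20s^3 + 32s^2 - 176s + 64)
  3s^4 + 18s^3 + 9s^2 - 78s - 72 = ((3/20)s + 33/50)(20s^3 + 32s^2 - 176s + 64) + ((357/25)s^2 + (714/25)s - 2856/25)
  20s^3 + 32s^2 - 176s + 64 = ((500/357)s - 200/357)((357/25)s^2 + (714/25)s - 2856/25) + (0)
Last nonzero remainder: (357/25)s^2 + (714/25)s - 2856/25. Dividing through by 357/25 gives the monic gcd s^2 + 2s - 8.

s^2 + 2s - 8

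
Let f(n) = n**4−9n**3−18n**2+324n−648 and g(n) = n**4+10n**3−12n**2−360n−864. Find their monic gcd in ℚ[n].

n**2−36

By polynomial division,
  n**4−9n**3−18n**2+324n−648 = (n**4+10n**3−12n**2−360n−864) + (−19n**3−6n**2+684n+216)
  n**4+10n**3−12n**2−360n−864 = (−(1/19)n−184/361)(−19n**3−6n**2+684n+216) + ((7560/361)n**2−272160/361)
  −19n**3−6n**2+684n+216 = (−(6859/7560)n−361/1260)((7560/361)n**2−272160/361) + (0)
Last nonzero remainder: (7560/361)n**2−272160/361. Dividing through by 7560/361 gives the monic gcd n**2−36.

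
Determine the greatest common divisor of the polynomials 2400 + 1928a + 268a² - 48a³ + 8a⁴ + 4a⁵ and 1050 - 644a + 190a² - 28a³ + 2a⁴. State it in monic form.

Repeated division with remainder:
  4a⁵ + 8a⁴ - 48a³ + 268a² + 1928a + 2400 = (2a + 32)(2a⁴ - 28a³ + 190a² - 644a + 1050) + (468a³ - 4524a² + 20436a - 31200)
  2a⁴ - 28a³ + 190a² - 644a + 1050 = ((1/234)a - 1/54)(468a³ - 4524a² + 20436a - 31200) + ((170/9)a² - (1190/9)a + 4250/9)
  468a³ - 4524a² + 20436a - 31200 = ((2106/85)a - 5616/85)((170/9)a² - (1190/9)a + 4250/9) + (0)
Last nonzero remainder: (170/9)a² - (1190/9)a + 4250/9. Dividing through by 170/9 gives the monic gcd a² - 7a + 25.

25 - 7a + a²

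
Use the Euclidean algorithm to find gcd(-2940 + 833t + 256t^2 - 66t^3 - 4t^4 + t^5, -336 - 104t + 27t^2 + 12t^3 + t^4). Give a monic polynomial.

-84 - 5t + 8t^2 + t^3

Euclidean algorithm in ℚ[t]:
  t^5 - 4t^4 - 66t^3 + 256t^2 + 833t - 2940 = (t - 16)(t^4 + 12t^3 + 27t^2 - 104t - 336) + (99t^3 + 792t^2 - 495t - 8316)
  t^4 + 12t^3 + 27t^2 - 104t - 336 = ((1/99)t + 4/99)(99t^3 + 792t^2 - 495t - 8316) + (0)
Last nonzero remainder: 99t^3 + 792t^2 - 495t - 8316. Dividing through by 99 gives the monic gcd t^3 + 8t^2 - 5t - 84.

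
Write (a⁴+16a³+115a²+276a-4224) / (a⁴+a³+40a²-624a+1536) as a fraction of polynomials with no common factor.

By polynomial division,
  a⁴+16a³+115a²+276a-4224 = (a⁴+a³+40a²-624a+1536) + (15a³+75a²+900a-5760)
  a⁴+a³+40a²-624a+1536 = ((1/15)a-4/15)(15a³+75a²+900a-5760) + (0)
Last nonzero remainder: 15a³+75a²+900a-5760. Dividing through by 15 gives the monic gcd a³+5a²+60a-384.
Cancel a³+5a²+60a-384 from numerator and denominator to get the reduced form.

(a+11)/(a-4)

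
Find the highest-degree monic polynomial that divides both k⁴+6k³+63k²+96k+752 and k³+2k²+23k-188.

By polynomial division,
  k⁴+6k³+63k²+96k+752 = (k+4)(k³+2k²+23k-188) + (32k²+192k+1504)
  k³+2k²+23k-188 = ((1/32)k-1/8)(32k²+192k+1504) + (0)
Last nonzero remainder: 32k²+192k+1504. Dividing through by 32 gives the monic gcd k²+6k+47.

k²+6k+47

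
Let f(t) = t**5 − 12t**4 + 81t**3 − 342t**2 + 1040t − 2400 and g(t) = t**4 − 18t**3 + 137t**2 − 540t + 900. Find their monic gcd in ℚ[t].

t**3 − 12t**2 + 65t − 150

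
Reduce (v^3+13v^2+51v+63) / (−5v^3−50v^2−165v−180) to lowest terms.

Apply the Euclidean algorithm:
  v^3+13v^2+51v+63 = (−1/5)(−5v^3−50v^2−165v−180) + (3v^2+18v+27)
  −5v^3−50v^2−165v−180 = (−(5/3)v−20/3)(3v^2+18v+27) + (0)
Last nonzero remainder: 3v^2+18v+27. Dividing through by 3 gives the monic gcd v^2+6v+9.
Cancel v^2+6v+9 from numerator and denominator to get the reduced form.

(−v−7)/(5v+20)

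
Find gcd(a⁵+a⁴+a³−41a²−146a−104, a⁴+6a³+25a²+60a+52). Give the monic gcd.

a³+4a²+17a+26

Euclidean algorithm in ℚ[a]:
  a⁵+a⁴+a³−41a²−146a−104 = (a−5)(a⁴+6a³+25a²+60a+52) + (6a³+24a²+102a+156)
  a⁴+6a³+25a²+60a+52 = ((1/6)a+1/3)(6a³+24a²+102a+156) + (0)
Last nonzero remainder: 6a³+24a²+102a+156. Dividing through by 6 gives the monic gcd a³+4a²+17a+26.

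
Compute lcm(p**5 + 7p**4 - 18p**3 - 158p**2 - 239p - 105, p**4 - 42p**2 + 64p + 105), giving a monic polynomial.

Euclidean algorithm in ℚ[p]:
  p**5 + 7p**4 - 18p**3 - 158p**2 - 239p - 105 = (p + 7)(p**4 - 42p**2 + 64p + 105) + (24p**3 + 72p**2 - 792p - 840)
  p**4 - 42p**2 + 64p + 105 = ((1/24)p - 1/8)(24p**3 + 72p**2 - 792p - 840) + (0)
Last nonzero remainder: 24p**3 + 72p**2 - 792p - 840. Dividing through by 24 gives the monic gcd p**3 + 3p**2 - 33p - 35.
Then lcm(f, g) = f·g / gcd(f, g); expanding and making the result monic gives the answer.

p**6 + 4p**5 - 39p**4 - 104p**3 + 235p**2 + 612p + 315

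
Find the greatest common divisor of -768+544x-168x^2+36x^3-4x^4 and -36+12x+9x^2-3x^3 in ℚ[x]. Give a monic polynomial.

By polynomial division,
  -4x^4+36x^3-168x^2+544x-768 = ((4/3)x-8)(-3x^3+9x^2+12x-36) + (-112x^2+688x-1056)
  -3x^3+9x^2+12x-36 = ((3/112)x+33/392)(-112x^2+688x-1056) + (-(864/49)x+2592/49)
  -112x^2+688x-1056 = ((343/54)x-539/27)(-(864/49)x+2592/49) + (0)
Last nonzero remainder: -(864/49)x+2592/49. Dividing through by -864/49 gives the monic gcd x-3.

-3+x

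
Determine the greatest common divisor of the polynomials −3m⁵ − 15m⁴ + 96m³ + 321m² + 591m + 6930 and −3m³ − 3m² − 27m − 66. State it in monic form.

By polynomial division,
  −3m⁵ − 15m⁴ + 96m³ + 321m² + 591m + 6930 = (m² + 4m − 45)(−3m³ − 3m² − 27m − 66) + (360m² − 360m + 3960)
  −3m³ − 3m² − 27m − 66 = (−(1/120)m − 1/60)(360m² − 360m + 3960) + (0)
Last nonzero remainder: 360m² − 360m + 3960. Dividing through by 360 gives the monic gcd m² − m + 11.

m² − m + 11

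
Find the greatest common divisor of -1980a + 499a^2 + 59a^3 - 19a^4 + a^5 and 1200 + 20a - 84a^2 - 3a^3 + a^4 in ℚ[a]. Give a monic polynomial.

-20 + a + a^2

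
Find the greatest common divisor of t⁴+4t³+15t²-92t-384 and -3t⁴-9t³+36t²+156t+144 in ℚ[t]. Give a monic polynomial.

Euclidean algorithm in ℚ[t]:
  t⁴+4t³+15t²-92t-384 = (-1/3)(-3t⁴-9t³+36t²+156t+144) + (t³+27t²-40t-336)
  -3t⁴-9t³+36t²+156t+144 = (-3t+72)(t³+27t²-40t-336) + (-2028t²+2028t+24336)
  t³+27t²-40t-336 = (-(1/2028)t-7/507)(-2028t²+2028t+24336) + (0)
Last nonzero remainder: -2028t²+2028t+24336. Dividing through by -2028 gives the monic gcd t²-t-12.

t²-t-12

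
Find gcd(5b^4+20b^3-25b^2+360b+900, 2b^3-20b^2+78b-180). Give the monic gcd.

b^2-4b+15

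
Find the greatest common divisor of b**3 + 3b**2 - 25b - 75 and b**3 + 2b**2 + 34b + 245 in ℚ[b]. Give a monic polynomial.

By polynomial division,
  b**3 + 3b**2 - 25b - 75 = (b**3 + 2b**2 + 34b + 245) + (b**2 - 59b - 320)
  b**3 + 2b**2 + 34b + 245 = (b + 61)(b**2 - 59b - 320) + (3953b + 19765)
  b**2 - 59b - 320 = ((1/3953)b - 64/3953)(3953b + 19765) + (0)
Last nonzero remainder: 3953b + 19765. Dividing through by 3953 gives the monic gcd b + 5.

b + 5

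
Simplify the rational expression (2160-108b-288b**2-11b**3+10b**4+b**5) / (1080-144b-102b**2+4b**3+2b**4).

(-24+2b+b**2)/(-12+2b)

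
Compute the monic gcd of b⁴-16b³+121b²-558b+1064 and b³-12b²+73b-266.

b³-12b²+73b-266

Repeated division with remainder:
  b⁴-16b³+121b²-558b+1064 = (b-4)(b³-12b²+73b-266) + (0)
The last nonzero remainder b³-12b²+73b-266 is already monic.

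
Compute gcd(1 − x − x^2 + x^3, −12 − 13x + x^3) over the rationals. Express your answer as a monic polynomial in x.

1 + x

Repeated division with remainder:
  x^3 − x^2 − x + 1 = (x^3 − 13x − 12) + (−x^2 + 12x + 13)
  x^3 − 13x − 12 = (−x − 12)(−x^2 + 12x + 13) + (144x + 144)
  −x^2 + 12x + 13 = (−(1/144)x + 13/144)(144x + 144) + (0)
Last nonzero remainder: 144x + 144. Dividing through by 144 gives the monic gcd x + 1.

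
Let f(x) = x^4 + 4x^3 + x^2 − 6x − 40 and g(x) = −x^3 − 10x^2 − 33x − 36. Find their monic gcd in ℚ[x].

Euclidean algorithm in ℚ[x]:
  x^4 + 4x^3 + x^2 − 6x − 40 = (−x + 6)(−x^3 − 10x^2 − 33x − 36) + (28x^2 + 156x + 176)
  −x^3 − 10x^2 − 33x − 36 = (−(1/28)x − 31/196)(28x^2 + 156x + 176) + (−(100/49)x − 400/49)
  28x^2 + 156x + 176 = (−(343/25)x − 539/25)(−(100/49)x − 400/49) + (0)
Last nonzero remainder: −(100/49)x − 400/49. Dividing through by −100/49 gives the monic gcd x + 4.

x + 4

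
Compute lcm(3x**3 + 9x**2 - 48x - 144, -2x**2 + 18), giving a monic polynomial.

Repeated division with remainder:
  3x**3 + 9x**2 - 48x - 144 = (-(3/2)x - 9/2)(-2x**2 + 18) + (-21x - 63)
  -2x**2 + 18 = ((2/21)x - 2/7)(-21x - 63) + (0)
Last nonzero remainder: -21x - 63. Dividing through by -21 gives the monic gcd x + 3.
Then lcm(f, g) = f·g / gcd(f, g); expanding and making the result monic gives the answer.

x**4 - 25x**2 + 144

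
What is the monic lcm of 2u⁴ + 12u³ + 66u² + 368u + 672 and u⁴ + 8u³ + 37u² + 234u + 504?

Euclidean algorithm in ℚ[u]:
  2u⁴ + 12u³ + 66u² + 368u + 672 = (2)(u⁴ + 8u³ + 37u² + 234u + 504) + (-4u³ - 8u² - 100u - 336)
  u⁴ + 8u³ + 37u² + 234u + 504 = (-(1/4)u - 3/2)(-4u³ - 8u² - 100u - 336) + (0)
Last nonzero remainder: -4u³ - 8u² - 100u - 336. Dividing through by -4 gives the monic gcd u³ + 2u² + 25u + 84.
Then lcm(f, g) = f·g / gcd(f, g); expanding and making the result monic gives the answer.

u⁵ + 12u⁴ + 69u³ + 382u² + 1440u + 2016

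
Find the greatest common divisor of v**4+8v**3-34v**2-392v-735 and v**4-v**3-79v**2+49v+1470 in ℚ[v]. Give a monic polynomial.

v**3+5v**2-49v-245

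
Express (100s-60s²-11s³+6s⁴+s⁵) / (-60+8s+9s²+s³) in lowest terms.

Apply the Euclidean algorithm:
  s⁵+6s⁴-11s³-60s²+100s = (s²-3s+8)(s³+9s²+8s-60) + (-48s²-144s+480)
  s³+9s²+8s-60 = (-(1/48)s-1/8)(-48s²-144s+480) + (0)
Last nonzero remainder: -48s²-144s+480. Dividing through by -48 gives the monic gcd s²+3s-10.
Cancel s²+3s-10 from numerator and denominator to get the reduced form.

(-10s+3s²+s³)/(6+s)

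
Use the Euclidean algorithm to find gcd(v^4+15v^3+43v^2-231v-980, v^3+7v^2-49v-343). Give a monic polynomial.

By polynomial division,
  v^4+15v^3+43v^2-231v-980 = (v+8)(v^3+7v^2-49v-343) + (36v^2+504v+1764)
  v^3+7v^2-49v-343 = ((1/36)v-7/36)(36v^2+504v+1764) + (0)
Last nonzero remainder: 36v^2+504v+1764. Dividing through by 36 gives the monic gcd v^2+14v+49.

v^2+14v+49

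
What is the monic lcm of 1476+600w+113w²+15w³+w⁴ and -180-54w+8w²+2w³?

Euclidean algorithm in ℚ[w]:
  w⁴+15w³+113w²+600w+1476 = ((1/2)w+11/2)(2w³+8w²-54w-180) + (96w²+987w+2466)
  2w³+8w²-54w-180 = ((1/48)w-67/512)(96w²+987w+2466) + ((12177/512)w+36531/256)
  96w²+987w+2466 = ((16384/4059)w+70144/4059)((12177/512)w+36531/256) + (0)
Last nonzero remainder: (12177/512)w+36531/256. Dividing through by 12177/512 gives the monic gcd w+6.
Then lcm(f, g) = f·g / gcd(f, g); expanding and making the result monic gives the answer.

-22140-11952w-1419w²+149w³+68w⁴+13w⁵+w⁶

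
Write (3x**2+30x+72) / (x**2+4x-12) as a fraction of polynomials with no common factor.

(3x+12)/(x-2)

By polynomial division,
  3x**2+30x+72 = (3)(x**2+4x-12) + (18x+108)
  x**2+4x-12 = ((1/18)x-1/9)(18x+108) + (0)
Last nonzero remainder: 18x+108. Dividing through by 18 gives the monic gcd x+6.
Cancel x+6 from numerator and denominator to get the reduced form.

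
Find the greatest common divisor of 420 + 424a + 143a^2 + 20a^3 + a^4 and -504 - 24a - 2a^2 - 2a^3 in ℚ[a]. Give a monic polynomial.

6 + a

Euclidean algorithm in ℚ[a]:
  a^4 + 20a^3 + 143a^2 + 424a + 420 = (-(1/2)a - 19/2)(-2a^3 - 2a^2 - 24a - 504) + (112a^2 - 56a - 4368)
  -2a^3 - 2a^2 - 24a - 504 = (-(1/56)a - 3/112)(112a^2 - 56a - 4368) + (-(207/2)a - 621)
  112a^2 - 56a - 4368 = (-(224/207)a + 1456/207)(-(207/2)a - 621) + (0)
Last nonzero remainder: -(207/2)a - 621. Dividing through by -207/2 gives the monic gcd a + 6.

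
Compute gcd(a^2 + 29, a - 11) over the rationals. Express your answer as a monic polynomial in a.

1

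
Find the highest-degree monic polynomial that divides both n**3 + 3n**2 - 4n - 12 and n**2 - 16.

Apply the Euclidean algorithm:
  n**3 + 3n**2 - 4n - 12 = (n + 3)(n**2 - 16) + (12n + 36)
  n**2 - 16 = ((1/12)n - 1/4)(12n + 36) + (-7)
  12n + 36 = (-(12/7)n - 36/7)(-7) + (0)
The last nonzero remainder is the constant -7, so the polynomials are coprime and gcd = 1.

1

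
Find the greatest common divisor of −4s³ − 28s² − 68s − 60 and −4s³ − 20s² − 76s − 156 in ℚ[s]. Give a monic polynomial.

Repeated division with remainder:
  −4s³ − 28s² − 68s − 60 = (−4s³ − 20s² − 76s − 156) + (−8s² + 8s + 96)
  −4s³ − 20s² − 76s − 156 = ((1/2)s + 3)(−8s² + 8s + 96) + (−148s − 444)
  −8s² + 8s + 96 = ((2/37)s − 8/37)(−148s − 444) + (0)
Last nonzero remainder: −148s − 444. Dividing through by −148 gives the monic gcd s + 3.

s + 3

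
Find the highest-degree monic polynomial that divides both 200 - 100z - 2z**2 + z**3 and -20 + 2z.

Apply the Euclidean algorithm:
  z**3 - 2z**2 - 100z + 200 = ((1/2)z**2 + 4z - 10)(2z - 20) + (0)
Last nonzero remainder: 2z - 20. Dividing through by 2 gives the monic gcd z - 10.

-10 + z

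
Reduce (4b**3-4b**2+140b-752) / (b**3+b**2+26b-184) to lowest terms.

Repeated division with remainder:
  4b**3-4b**2+140b-752 = (4)(b**3+b**2+26b-184) + (-8b**2+36b-16)
  b**3+b**2+26b-184 = (-(1/8)b-11/16)(-8b**2+36b-16) + ((195/4)b-195)
  -8b**2+36b-16 = (-(32/195)b+16/195)((195/4)b-195) + (0)
Last nonzero remainder: (195/4)b-195. Dividing through by 195/4 gives the monic gcd b-4.
Cancel b-4 from numerator and denominator to get the reduced form.

(4b**2+12b+188)/(b**2+5b+46)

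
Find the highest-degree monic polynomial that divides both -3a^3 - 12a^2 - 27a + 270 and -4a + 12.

Apply the Euclidean algorithm:
  -3a^3 - 12a^2 - 27a + 270 = ((3/4)a^2 + (21/4)a + 45/2)(-4a + 12) + (0)
Last nonzero remainder: -4a + 12. Dividing through by -4 gives the monic gcd a - 3.

a - 3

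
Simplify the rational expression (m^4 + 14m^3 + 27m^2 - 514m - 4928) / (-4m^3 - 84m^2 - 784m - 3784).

(-m^3 - 3m^2 + 6m + 448)/(4m^2 + 40m + 344)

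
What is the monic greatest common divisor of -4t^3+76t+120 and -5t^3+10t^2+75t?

t^2-2t-15

Repeated division with remainder:
  -4t^3+76t+120 = (4/5)(-5t^3+10t^2+75t) + (-8t^2+16t+120)
  -5t^3+10t^2+75t = ((5/8)t)(-8t^2+16t+120) + (0)
Last nonzero remainder: -8t^2+16t+120. Dividing through by -8 gives the monic gcd t^2-2t-15.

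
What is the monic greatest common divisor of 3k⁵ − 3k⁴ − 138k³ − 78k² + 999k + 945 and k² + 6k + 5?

k² + 6k + 5

Repeated division with remainder:
  3k⁵ − 3k⁴ − 138k³ − 78k² + 999k + 945 = (3k³ − 21k² − 27k + 189)(k² + 6k + 5) + (0)
The last nonzero remainder k² + 6k + 5 is already monic.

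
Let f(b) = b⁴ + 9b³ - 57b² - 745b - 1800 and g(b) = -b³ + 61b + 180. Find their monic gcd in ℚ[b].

Euclidean algorithm in ℚ[b]:
  b⁴ + 9b³ - 57b² - 745b - 1800 = (-b - 9)(-b³ + 61b + 180) + (4b² - 16b - 180)
  -b³ + 61b + 180 = (-(1/4)b - 1)(4b² - 16b - 180) + (0)
Last nonzero remainder: 4b² - 16b - 180. Dividing through by 4 gives the monic gcd b² - 4b - 45.

b² - 4b - 45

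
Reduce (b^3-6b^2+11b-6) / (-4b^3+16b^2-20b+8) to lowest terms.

Repeated division with remainder:
  b^3-6b^2+11b-6 = (-1/4)(-4b^3+16b^2-20b+8) + (-2b^2+6b-4)
  -4b^3+16b^2-20b+8 = (2b-2)(-2b^2+6b-4) + (0)
Last nonzero remainder: -2b^2+6b-4. Dividing through by -2 gives the monic gcd b^2-3b+2.
Cancel b^2-3b+2 from numerator and denominator to get the reduced form.

(-b+3)/(4b-4)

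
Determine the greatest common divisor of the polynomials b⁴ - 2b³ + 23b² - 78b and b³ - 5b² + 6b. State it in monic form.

Euclidean algorithm in ℚ[b]:
  b⁴ - 2b³ + 23b² - 78b = (b + 3)(b³ - 5b² + 6b) + (32b² - 96b)
  b³ - 5b² + 6b = ((1/32)b - 1/16)(32b² - 96b) + (0)
Last nonzero remainder: 32b² - 96b. Dividing through by 32 gives the monic gcd b² - 3b.

b² - 3b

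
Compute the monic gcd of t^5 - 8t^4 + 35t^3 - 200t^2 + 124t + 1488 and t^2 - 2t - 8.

Euclidean algorithm in ℚ[t]:
  t^5 - 8t^4 + 35t^3 - 200t^2 + 124t + 1488 = (t^3 - 6t^2 + 31t - 186)(t^2 - 2t - 8) + (0)
The last nonzero remainder t^2 - 2t - 8 is already monic.

t^2 - 2t - 8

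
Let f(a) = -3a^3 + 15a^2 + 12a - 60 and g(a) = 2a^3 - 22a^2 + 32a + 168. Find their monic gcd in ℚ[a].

a + 2

By polynomial division,
  -3a^3 + 15a^2 + 12a - 60 = (-3/2)(2a^3 - 22a^2 + 32a + 168) + (-18a^2 + 60a + 192)
  2a^3 - 22a^2 + 32a + 168 = (-(1/9)a + 23/27)(-18a^2 + 60a + 192) + ((20/9)a + 40/9)
  -18a^2 + 60a + 192 = (-(81/10)a + 216/5)((20/9)a + 40/9) + (0)
Last nonzero remainder: (20/9)a + 40/9. Dividing through by 20/9 gives the monic gcd a + 2.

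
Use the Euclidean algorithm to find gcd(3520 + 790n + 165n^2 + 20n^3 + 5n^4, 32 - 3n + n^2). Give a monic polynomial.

By polynomial division,
  5n^4 + 20n^3 + 165n^2 + 790n + 3520 = (5n^2 + 35n + 110)(n^2 - 3n + 32) + (0)
The last nonzero remainder n^2 - 3n + 32 is already monic.

32 - 3n + n^2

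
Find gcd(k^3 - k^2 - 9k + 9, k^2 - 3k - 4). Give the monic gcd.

By polynomial division,
  k^3 - k^2 - 9k + 9 = (k + 2)(k^2 - 3k - 4) + (k + 17)
  k^2 - 3k - 4 = (k - 20)(k + 17) + (336)
  k + 17 = ((1/336)k + 17/336)(336) + (0)
The last nonzero remainder is the constant 336, so the polynomials are coprime and gcd = 1.

1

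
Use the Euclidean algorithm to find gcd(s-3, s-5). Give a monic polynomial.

Euclidean algorithm in ℚ[s]:
  s-3 = (s-5) + (2)
  s-5 = ((1/2)s-5/2)(2) + (0)
The last nonzero remainder is the constant 2, so the polynomials are coprime and gcd = 1.

1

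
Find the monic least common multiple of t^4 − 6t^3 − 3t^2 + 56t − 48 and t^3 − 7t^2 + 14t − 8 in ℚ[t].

Apply the Euclidean algorithm:
  t^4 − 6t^3 − 3t^2 + 56t − 48 = (t + 1)(t^3 − 7t^2 + 14t − 8) + (−10t^2 + 50t − 40)
  t^3 − 7t^2 + 14t − 8 = (−(1/10)t + 1/5)(−10t^2 + 50t − 40) + (0)
Last nonzero remainder: −10t^2 + 50t − 40. Dividing through by −10 gives the monic gcd t^2 − 5t + 4.
Then lcm(f, g) = f·g / gcd(f, g); expanding and making the result monic gives the answer.

t^5 − 8t^4 + 9t^3 + 62t^2 − 160t + 96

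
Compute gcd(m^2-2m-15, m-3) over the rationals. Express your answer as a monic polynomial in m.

1

Apply the Euclidean algorithm:
  m^2-2m-15 = (m+1)(m-3) + (-12)
  m-3 = (-(1/12)m+1/4)(-12) + (0)
The last nonzero remainder is the constant -12, so the polynomials are coprime and gcd = 1.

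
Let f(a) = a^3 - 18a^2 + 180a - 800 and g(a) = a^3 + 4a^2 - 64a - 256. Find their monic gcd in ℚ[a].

a - 8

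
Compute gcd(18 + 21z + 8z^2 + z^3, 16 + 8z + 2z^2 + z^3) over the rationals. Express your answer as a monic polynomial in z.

2 + z

Euclidean algorithm in ℚ[z]:
  z^3 + 8z^2 + 21z + 18 = (z^3 + 2z^2 + 8z + 16) + (6z^2 + 13z + 2)
  z^3 + 2z^2 + 8z + 16 = ((1/6)z - 1/36)(6z^2 + 13z + 2) + ((289/36)z + 289/18)
  6z^2 + 13z + 2 = ((216/289)z + 36/289)((289/36)z + 289/18) + (0)
Last nonzero remainder: (289/36)z + 289/18. Dividing through by 289/36 gives the monic gcd z + 2.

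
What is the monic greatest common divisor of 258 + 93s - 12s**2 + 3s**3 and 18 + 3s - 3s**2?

Euclidean algorithm in ℚ[s]:
  3s**3 - 12s**2 + 93s + 258 = (-s + 3)(-3s**2 + 3s + 18) + (102s + 204)
  -3s**2 + 3s + 18 = (-(1/34)s + 3/34)(102s + 204) + (0)
Last nonzero remainder: 102s + 204. Dividing through by 102 gives the monic gcd s + 2.

2 + s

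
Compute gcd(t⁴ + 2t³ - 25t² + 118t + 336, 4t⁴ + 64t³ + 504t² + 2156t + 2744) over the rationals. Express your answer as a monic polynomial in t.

Euclidean algorithm in ℚ[t]:
  t⁴ + 2t³ - 25t² + 118t + 336 = (1/4)(4t⁴ + 64t³ + 504t² + 2156t + 2744) + (-14t³ - 151t² - 421t - 350)
  4t⁴ + 64t³ + 504t² + 2156t + 2744 = (-(2/7)t - 73/49)(-14t³ - 151t² - 421t - 350) + ((7779/49)t² + (70011/49)t + 15558/7)
  -14t³ - 151t² - 421t - 350 = (-(686/7779)t - 1225/7779)((7779/49)t² + (70011/49)t + 15558/7) + (0)
Last nonzero remainder: (7779/49)t² + (70011/49)t + 15558/7. Dividing through by 7779/49 gives the monic gcd t² + 9t + 14.

t² + 9t + 14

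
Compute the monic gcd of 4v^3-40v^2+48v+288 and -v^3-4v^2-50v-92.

v+2

Repeated division with remainder:
  4v^3-40v^2+48v+288 = (-4)(-v^3-4v^2-50v-92) + (-56v^2-152v-80)
  -v^3-4v^2-50v-92 = ((1/56)v+9/392)(-56v^2-152v-80) + (-(2209/49)v-4418/49)
  -56v^2-152v-80 = ((2744/2209)v+1960/2209)(-(2209/49)v-4418/49) + (0)
Last nonzero remainder: -(2209/49)v-4418/49. Dividing through by -2209/49 gives the monic gcd v+2.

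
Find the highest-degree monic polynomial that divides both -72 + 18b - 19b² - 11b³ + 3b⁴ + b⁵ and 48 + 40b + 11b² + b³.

Euclidean algorithm in ℚ[b]:
  b⁵ + 3b⁴ - 11b³ - 19b² + 18b - 72 = (b² - 8b + 37)(b³ + 11b² + 40b + 48) + (-154b² - 1078b - 1848)
  b³ + 11b² + 40b + 48 = (-(1/154)b - 2/77)(-154b² - 1078b - 1848) + (0)
Last nonzero remainder: -154b² - 1078b - 1848. Dividing through by -154 gives the monic gcd b² + 7b + 12.

12 + 7b + b²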